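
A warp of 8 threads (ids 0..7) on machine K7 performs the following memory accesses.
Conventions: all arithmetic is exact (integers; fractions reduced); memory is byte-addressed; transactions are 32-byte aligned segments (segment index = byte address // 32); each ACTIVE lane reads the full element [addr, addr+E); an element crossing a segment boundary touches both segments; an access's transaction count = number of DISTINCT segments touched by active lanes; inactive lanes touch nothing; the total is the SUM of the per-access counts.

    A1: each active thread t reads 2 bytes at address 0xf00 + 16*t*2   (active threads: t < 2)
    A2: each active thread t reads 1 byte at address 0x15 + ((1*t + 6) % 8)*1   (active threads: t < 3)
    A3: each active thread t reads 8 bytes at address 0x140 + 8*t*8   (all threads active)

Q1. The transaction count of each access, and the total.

A1: 2 transactions
A2: 1 transaction
A3: 8 transactions

Answer: 2,1,8; total 11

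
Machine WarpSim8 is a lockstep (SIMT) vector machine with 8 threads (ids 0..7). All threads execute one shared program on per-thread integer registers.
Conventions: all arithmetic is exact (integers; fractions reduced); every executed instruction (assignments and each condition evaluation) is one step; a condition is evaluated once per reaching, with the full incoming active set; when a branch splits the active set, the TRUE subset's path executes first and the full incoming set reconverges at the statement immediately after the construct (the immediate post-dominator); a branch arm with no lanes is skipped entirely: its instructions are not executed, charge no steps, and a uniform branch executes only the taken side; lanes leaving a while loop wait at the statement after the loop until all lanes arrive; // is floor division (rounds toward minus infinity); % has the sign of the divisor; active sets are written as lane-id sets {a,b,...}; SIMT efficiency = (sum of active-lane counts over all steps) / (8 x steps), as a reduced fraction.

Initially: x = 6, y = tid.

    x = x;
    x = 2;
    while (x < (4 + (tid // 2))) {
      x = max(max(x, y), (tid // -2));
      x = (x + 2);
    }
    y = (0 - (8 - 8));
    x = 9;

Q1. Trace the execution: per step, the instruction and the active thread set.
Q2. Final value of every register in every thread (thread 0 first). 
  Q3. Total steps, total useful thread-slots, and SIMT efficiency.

step 0: x <- x                       {0,1,2,3,4,5,6,7}
step 1: x <- 2                       {0,1,2,3,4,5,6,7}
step 2: eval (x < (4 + (tid // 2)))  {0,1,2,3,4,5,6,7}
step 3: x <- max(max(x, y), (tid // -2)) {0,1,2,3,4,5,6,7}
step 4: x <- (x + 2)                 {0,1,2,3,4,5,6,7}
step 5: eval (x < (4 + (tid // 2)))  {0,1,2,3,4,5,6,7}
step 6: x <- max(max(x, y), (tid // -2)) {2}
step 7: x <- (x + 2)                 {2}
step 8: eval (x < (4 + (tid // 2)))  {2}
step 9: y <- (0 - (8 - 8))           {0,1,2,3,4,5,6,7}
step 10: x <- 9                       {0,1,2,3,4,5,6,7}

Answer: 11 steps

x: 9,9,9,9,9,9,9,9
y: 0,0,0,0,0,0,0,0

steps = 11; useful = 67; efficiency = 67/88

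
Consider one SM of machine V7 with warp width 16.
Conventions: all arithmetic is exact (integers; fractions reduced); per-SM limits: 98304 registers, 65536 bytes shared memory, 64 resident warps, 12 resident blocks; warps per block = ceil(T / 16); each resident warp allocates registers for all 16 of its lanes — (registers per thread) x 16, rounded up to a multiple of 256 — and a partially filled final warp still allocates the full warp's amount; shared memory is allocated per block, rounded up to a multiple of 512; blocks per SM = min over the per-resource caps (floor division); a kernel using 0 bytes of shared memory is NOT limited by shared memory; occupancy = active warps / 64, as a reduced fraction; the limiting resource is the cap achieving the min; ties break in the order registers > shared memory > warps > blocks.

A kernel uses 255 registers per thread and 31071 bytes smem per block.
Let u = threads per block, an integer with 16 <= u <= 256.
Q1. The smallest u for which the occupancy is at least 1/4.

Answer: u = 113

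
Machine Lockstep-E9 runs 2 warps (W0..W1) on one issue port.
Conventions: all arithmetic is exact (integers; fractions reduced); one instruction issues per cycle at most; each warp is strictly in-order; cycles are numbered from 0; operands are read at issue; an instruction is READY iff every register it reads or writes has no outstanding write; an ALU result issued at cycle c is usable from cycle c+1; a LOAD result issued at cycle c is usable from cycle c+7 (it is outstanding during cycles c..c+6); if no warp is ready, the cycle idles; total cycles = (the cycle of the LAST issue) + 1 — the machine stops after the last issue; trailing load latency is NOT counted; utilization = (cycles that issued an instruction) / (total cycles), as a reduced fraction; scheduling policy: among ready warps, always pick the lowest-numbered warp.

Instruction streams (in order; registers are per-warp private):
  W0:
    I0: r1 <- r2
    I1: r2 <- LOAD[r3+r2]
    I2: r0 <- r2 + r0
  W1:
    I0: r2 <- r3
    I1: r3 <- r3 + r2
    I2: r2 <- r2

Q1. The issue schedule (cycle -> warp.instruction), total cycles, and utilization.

cycle 0: W0.I0
cycle 1: W0.I1
cycle 2: W1.I0
cycle 3: W1.I1
cycle 4: W1.I2
cycle 5: idle
cycle 6: idle
cycle 7: idle
cycle 8: W0.I2

Answer: 9 cycles, utilization 2/3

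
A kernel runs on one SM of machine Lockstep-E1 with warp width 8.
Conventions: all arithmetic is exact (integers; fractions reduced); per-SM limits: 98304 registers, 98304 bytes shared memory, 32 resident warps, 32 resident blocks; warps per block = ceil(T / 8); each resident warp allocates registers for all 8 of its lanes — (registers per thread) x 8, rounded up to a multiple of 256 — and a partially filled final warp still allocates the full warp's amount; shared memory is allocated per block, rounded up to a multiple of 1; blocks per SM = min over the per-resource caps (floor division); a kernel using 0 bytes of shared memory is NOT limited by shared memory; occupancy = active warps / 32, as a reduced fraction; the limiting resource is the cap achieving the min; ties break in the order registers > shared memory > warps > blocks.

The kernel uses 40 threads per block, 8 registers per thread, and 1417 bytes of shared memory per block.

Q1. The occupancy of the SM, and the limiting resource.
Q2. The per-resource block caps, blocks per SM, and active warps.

Answer: occupancy 15/16, limited by warps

registers: 76 blocks
shared memory: 69 blocks
warps: 6 blocks
blocks: 32 blocks

Answer: 6 blocks, 30 active warps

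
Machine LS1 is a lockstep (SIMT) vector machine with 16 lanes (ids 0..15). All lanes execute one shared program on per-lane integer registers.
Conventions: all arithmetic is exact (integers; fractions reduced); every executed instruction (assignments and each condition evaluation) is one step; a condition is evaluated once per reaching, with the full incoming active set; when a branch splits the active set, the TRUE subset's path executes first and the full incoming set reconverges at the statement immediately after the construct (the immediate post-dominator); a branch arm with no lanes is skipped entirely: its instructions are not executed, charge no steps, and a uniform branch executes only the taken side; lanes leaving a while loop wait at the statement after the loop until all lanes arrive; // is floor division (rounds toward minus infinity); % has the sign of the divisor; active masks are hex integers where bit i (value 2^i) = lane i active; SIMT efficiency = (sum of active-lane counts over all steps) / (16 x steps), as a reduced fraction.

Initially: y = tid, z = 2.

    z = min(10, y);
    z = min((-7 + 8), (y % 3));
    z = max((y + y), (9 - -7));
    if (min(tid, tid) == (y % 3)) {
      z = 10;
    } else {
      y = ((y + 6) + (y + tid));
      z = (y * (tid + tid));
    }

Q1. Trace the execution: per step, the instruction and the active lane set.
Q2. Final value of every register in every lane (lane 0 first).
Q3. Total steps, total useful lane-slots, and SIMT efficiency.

step 0: z <- min(10, y)              0xffff
step 1: z <- min((-7 + 8), (y % 3))  0xffff
step 2: z <- max((y + y), (9 - -7))  0xffff
step 3: eval (min(tid, tid) == (y % 3)) 0xffff
step 4: z <- 10                      0x0007
step 5: y <- ((y + 6) + (y + tid))   0xfff8
step 6: z <- (y * (tid + tid))       0xfff8

Answer: 7 steps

y: 0,1,2,15,18,21,24,27,30,33,36,39,42,45,48,51
z: 10,10,10,90,144,210,288,378,480,594,720,858,1008,1170,1344,1530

steps = 7; useful = 93; efficiency = 93/112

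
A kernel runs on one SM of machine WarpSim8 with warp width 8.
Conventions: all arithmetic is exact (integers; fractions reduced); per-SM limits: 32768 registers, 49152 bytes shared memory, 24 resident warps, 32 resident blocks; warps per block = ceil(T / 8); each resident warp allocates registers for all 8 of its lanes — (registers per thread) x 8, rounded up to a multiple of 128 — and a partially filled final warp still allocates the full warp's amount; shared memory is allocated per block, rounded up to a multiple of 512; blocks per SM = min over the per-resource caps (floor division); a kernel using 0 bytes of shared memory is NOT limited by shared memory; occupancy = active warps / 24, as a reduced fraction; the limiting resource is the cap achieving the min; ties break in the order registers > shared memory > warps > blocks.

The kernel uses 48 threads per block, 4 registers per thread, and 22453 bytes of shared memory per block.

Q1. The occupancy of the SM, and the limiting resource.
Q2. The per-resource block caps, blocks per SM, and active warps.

Answer: occupancy 1/2, limited by shared memory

registers: 42 blocks
shared memory: 2 blocks
warps: 4 blocks
blocks: 32 blocks

Answer: 2 blocks, 12 active warps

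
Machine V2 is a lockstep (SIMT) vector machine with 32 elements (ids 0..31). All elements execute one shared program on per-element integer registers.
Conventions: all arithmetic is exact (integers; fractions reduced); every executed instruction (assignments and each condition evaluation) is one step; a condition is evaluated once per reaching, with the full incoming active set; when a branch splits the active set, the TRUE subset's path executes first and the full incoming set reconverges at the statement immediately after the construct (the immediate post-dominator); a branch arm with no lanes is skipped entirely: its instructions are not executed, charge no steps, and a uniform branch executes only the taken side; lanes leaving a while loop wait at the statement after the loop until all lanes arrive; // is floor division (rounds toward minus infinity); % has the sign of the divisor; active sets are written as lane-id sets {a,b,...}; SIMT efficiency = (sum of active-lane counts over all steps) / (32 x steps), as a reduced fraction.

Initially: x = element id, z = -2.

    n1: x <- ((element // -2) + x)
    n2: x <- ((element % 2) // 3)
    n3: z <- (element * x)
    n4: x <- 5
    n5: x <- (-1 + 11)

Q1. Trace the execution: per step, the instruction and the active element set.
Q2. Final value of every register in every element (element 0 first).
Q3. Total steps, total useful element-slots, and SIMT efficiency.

step 0: x <- ((element // -2) + x)   {0,1,2,3,4,5,6,7,8,9,10,11,12,13,14,15,16,17,18,19,20,21,22,23,24,25,26,27,28,29,30,31}
step 1: x <- ((element % 2) // 3)    {0,1,2,3,4,5,6,7,8,9,10,11,12,13,14,15,16,17,18,19,20,21,22,23,24,25,26,27,28,29,30,31}
step 2: z <- (element * x)           {0,1,2,3,4,5,6,7,8,9,10,11,12,13,14,15,16,17,18,19,20,21,22,23,24,25,26,27,28,29,30,31}
step 3: x <- 5                       {0,1,2,3,4,5,6,7,8,9,10,11,12,13,14,15,16,17,18,19,20,21,22,23,24,25,26,27,28,29,30,31}
step 4: x <- (-1 + 11)               {0,1,2,3,4,5,6,7,8,9,10,11,12,13,14,15,16,17,18,19,20,21,22,23,24,25,26,27,28,29,30,31}

Answer: 5 steps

x: 10,10,10,10,10,10,10,10,10,10,10,10,10,10,10,10,10,10,10,10,10,10,10,10,10,10,10,10,10,10,10,10
z: 0,0,0,0,0,0,0,0,0,0,0,0,0,0,0,0,0,0,0,0,0,0,0,0,0,0,0,0,0,0,0,0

steps = 5; useful = 160; efficiency = 160/160 = 1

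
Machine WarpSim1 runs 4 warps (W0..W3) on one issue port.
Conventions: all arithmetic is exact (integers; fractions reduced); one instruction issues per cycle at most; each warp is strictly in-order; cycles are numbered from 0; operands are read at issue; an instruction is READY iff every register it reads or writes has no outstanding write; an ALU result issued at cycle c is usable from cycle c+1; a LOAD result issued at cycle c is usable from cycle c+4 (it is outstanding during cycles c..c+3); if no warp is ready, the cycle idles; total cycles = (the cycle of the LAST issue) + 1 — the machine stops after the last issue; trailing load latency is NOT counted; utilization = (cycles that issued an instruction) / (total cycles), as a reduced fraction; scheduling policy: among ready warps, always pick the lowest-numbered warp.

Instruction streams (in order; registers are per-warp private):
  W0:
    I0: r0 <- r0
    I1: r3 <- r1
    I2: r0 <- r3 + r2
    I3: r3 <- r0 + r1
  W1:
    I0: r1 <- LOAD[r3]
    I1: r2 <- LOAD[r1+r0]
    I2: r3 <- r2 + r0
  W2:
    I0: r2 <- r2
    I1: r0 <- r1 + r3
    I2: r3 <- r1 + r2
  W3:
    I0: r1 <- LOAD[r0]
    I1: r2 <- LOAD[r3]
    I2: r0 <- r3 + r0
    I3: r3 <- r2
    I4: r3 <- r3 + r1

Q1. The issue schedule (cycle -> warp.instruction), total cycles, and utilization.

cycle 0: W0.I0
cycle 1: W0.I1
cycle 2: W0.I2
cycle 3: W0.I3
cycle 4: W1.I0
cycle 5: W2.I0
cycle 6: W2.I1
cycle 7: W2.I2
cycle 8: W1.I1
cycle 9: W3.I0
cycle 10: W3.I1
cycle 11: W3.I2
cycle 12: W1.I2
cycle 13: idle
cycle 14: W3.I3
cycle 15: W3.I4

Answer: 16 cycles, utilization 15/16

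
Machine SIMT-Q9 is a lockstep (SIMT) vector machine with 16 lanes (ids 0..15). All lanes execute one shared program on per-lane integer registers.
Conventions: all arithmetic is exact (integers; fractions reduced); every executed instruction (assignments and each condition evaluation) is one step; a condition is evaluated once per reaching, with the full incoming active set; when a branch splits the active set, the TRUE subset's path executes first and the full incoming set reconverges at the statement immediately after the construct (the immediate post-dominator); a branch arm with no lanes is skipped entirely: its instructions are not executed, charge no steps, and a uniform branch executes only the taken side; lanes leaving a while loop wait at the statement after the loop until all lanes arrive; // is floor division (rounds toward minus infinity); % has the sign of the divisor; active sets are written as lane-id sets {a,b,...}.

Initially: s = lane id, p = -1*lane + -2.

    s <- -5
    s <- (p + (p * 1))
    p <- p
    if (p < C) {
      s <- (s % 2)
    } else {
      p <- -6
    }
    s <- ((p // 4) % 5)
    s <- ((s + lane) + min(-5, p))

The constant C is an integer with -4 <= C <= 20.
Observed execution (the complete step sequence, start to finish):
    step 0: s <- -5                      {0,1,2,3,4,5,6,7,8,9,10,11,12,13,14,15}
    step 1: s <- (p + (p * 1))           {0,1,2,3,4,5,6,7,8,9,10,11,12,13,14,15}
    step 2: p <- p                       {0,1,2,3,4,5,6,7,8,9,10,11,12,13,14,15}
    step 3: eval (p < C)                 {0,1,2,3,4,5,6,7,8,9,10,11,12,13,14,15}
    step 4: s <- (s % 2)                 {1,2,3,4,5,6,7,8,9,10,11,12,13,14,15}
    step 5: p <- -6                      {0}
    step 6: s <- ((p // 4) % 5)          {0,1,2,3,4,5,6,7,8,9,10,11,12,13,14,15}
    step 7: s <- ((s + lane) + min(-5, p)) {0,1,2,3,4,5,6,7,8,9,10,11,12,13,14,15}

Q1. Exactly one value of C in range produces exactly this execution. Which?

Answer: C = -2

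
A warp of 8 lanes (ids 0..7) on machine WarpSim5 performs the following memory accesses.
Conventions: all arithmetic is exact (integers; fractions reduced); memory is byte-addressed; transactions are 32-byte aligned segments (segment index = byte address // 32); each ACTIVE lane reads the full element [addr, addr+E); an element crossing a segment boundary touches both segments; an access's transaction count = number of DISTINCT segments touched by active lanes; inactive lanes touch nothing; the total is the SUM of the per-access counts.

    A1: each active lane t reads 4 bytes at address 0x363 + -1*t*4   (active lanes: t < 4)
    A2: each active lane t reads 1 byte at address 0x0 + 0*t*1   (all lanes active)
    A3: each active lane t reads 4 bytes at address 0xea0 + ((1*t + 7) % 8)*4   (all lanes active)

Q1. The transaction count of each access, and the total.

A1: 2 transactions
A2: 1 transaction
A3: 1 transaction

Answer: 2,1,1; total 4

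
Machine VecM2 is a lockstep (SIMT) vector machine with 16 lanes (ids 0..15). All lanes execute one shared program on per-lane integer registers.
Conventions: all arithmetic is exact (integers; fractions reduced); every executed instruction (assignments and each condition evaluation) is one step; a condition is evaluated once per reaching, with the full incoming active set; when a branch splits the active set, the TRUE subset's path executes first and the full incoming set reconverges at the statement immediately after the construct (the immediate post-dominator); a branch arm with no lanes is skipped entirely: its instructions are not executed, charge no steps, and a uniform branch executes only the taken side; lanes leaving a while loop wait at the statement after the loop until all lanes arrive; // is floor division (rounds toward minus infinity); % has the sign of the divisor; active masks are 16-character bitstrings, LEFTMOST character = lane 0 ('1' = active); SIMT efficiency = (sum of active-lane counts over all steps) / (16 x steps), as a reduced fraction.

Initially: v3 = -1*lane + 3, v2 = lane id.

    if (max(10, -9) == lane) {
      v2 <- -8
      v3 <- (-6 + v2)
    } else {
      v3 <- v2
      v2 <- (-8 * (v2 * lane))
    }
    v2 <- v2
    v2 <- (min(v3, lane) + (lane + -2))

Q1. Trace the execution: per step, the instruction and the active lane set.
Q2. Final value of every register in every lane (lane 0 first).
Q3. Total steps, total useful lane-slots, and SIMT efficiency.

step 0: eval (max(10, -9) == lane)   1111111111111111
step 1: v2 <- -8                     0000000000100000
step 2: v3 <- (-6 + v2)              0000000000100000
step 3: v3 <- v2                     1111111111011111
step 4: v2 <- (-8 * (v2 * lane))     1111111111011111
step 5: v2 <- v2                     1111111111111111
step 6: v2 <- (min(v3, lane) + (lane + -2)) 1111111111111111

Answer: 7 steps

v3: 0,1,2,3,4,5,6,7,8,9,-14,11,12,13,14,15
v2: -2,0,2,4,6,8,10,12,14,16,-6,20,22,24,26,28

steps = 7; useful = 80; efficiency = 80/112 = 5/7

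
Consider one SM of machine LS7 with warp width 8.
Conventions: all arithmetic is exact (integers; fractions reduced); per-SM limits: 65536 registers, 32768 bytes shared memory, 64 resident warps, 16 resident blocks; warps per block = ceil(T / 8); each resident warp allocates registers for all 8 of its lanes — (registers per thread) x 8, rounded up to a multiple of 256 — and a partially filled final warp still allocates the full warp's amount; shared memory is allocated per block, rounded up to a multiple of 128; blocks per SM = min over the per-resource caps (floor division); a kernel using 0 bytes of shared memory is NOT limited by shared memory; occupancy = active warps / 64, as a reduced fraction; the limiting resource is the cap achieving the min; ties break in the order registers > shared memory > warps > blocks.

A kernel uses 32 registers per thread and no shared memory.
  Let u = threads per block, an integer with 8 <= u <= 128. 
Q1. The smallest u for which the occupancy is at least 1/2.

Answer: u = 9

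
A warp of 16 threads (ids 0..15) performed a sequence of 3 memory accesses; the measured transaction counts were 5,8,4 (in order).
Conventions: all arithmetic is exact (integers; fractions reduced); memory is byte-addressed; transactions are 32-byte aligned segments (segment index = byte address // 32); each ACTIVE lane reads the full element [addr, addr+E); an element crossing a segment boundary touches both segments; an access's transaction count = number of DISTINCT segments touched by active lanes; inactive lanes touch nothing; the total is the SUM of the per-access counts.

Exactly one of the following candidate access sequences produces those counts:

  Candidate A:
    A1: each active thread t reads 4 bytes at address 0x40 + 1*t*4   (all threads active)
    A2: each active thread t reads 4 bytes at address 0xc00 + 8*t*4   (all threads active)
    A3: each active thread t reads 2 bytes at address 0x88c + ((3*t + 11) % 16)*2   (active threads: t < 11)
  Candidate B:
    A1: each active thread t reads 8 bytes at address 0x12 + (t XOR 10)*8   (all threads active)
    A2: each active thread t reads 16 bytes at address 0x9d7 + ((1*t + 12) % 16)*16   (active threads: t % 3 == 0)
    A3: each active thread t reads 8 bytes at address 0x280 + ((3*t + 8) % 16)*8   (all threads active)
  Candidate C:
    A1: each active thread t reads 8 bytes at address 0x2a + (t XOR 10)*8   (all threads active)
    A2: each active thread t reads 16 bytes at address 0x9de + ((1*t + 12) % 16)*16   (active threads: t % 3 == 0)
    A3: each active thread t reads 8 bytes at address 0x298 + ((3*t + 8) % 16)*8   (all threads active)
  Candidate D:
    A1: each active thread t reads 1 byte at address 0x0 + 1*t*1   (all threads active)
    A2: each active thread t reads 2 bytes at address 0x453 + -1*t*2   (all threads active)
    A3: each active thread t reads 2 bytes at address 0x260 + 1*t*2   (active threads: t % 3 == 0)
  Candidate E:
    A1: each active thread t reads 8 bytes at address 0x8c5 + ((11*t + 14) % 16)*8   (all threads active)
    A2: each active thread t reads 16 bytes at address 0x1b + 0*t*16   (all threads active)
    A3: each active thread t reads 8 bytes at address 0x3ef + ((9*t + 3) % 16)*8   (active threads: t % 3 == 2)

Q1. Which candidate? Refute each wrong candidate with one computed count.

A: A1 gives 2 transactions, not 5
C: A3 gives 5 transactions, not 4
D: A1 gives 1 transaction, not 5
E: A2 gives 2 transactions, not 8
B: all counts match (5,8,4)

Answer: B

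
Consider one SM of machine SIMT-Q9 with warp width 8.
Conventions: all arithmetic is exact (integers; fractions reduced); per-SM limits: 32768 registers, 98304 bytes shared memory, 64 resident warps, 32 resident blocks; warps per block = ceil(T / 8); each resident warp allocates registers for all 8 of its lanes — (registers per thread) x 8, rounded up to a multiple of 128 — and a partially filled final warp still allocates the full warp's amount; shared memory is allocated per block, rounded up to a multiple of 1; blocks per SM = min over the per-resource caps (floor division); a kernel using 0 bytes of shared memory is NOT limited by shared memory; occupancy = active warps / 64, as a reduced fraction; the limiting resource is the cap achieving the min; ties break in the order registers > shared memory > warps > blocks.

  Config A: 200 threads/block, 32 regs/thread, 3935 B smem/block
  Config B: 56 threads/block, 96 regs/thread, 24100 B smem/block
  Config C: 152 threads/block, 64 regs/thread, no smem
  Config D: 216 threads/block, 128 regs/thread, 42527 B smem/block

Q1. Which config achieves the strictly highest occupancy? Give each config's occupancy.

occupancies: A 25/32, B 7/16, C 57/64, D 27/64

Answer: C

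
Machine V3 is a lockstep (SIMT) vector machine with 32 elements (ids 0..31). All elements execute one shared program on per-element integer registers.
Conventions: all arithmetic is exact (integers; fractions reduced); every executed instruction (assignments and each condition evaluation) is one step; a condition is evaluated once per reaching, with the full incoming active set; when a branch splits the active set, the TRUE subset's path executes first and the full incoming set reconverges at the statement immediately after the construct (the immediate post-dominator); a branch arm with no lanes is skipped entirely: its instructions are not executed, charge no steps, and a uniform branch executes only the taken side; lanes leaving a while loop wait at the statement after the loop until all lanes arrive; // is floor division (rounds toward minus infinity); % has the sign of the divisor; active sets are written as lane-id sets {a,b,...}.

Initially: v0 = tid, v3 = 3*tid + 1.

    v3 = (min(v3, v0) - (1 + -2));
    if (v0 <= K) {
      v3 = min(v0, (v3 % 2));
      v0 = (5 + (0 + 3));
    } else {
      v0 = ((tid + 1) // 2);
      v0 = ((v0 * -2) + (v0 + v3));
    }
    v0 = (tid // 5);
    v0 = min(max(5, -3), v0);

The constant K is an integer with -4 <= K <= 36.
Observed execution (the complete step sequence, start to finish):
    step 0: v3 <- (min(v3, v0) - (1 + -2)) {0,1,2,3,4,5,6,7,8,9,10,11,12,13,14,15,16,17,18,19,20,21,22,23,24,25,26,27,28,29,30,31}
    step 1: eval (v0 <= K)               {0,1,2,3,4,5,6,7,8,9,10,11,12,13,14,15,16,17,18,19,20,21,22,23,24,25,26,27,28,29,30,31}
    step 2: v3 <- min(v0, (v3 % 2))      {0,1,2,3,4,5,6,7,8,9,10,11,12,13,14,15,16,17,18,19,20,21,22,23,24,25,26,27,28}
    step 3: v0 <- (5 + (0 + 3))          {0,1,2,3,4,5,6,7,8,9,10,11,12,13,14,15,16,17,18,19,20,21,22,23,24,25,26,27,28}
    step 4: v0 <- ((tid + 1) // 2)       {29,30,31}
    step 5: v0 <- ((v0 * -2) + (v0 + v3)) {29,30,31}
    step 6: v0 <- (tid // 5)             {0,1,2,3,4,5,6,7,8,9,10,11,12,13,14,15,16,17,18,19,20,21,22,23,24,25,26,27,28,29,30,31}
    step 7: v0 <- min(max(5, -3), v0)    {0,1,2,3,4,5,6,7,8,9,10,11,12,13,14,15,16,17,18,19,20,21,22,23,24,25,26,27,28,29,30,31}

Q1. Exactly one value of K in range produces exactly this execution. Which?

Answer: K = 28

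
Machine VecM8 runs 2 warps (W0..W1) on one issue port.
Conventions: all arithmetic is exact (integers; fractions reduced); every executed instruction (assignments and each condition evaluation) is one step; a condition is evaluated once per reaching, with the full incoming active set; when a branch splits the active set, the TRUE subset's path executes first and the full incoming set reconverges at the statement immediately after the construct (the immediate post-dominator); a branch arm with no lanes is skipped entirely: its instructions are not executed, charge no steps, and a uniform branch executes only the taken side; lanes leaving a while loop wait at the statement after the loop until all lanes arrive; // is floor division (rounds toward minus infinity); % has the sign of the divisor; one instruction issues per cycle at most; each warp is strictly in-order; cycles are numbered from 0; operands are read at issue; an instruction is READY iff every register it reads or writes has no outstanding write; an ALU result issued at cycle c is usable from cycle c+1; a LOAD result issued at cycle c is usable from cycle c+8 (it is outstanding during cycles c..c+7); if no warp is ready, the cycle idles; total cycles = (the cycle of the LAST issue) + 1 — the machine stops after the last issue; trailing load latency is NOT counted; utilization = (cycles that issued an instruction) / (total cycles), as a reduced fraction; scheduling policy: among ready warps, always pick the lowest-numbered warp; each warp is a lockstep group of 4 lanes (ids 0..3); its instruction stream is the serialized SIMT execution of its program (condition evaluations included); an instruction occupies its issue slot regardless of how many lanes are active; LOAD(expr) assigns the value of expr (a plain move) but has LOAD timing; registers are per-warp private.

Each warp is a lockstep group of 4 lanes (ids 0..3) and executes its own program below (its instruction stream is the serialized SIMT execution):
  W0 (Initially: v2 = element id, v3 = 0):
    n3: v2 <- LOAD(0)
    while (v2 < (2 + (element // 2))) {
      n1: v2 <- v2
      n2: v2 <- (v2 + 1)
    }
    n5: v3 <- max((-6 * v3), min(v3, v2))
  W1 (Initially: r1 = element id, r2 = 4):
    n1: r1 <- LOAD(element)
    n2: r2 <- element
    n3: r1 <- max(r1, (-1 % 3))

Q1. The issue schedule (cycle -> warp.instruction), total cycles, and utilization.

cycle 0: W0.I0
cycle 1: W1.I0
cycle 2: W1.I1
cycle 3: idle
cycle 4: idle
cycle 5: idle
cycle 6: idle
cycle 7: idle
cycle 8: W0.I1
cycle 9: W0.I2
cycle 10: W0.I3
cycle 11: W0.I4
cycle 12: W0.I5
cycle 13: W0.I6
cycle 14: W0.I7
cycle 15: W0.I8
cycle 16: W0.I9
cycle 17: W0.I10
cycle 18: W0.I11
cycle 19: W1.I2

Answer: 20 cycles, utilization 3/4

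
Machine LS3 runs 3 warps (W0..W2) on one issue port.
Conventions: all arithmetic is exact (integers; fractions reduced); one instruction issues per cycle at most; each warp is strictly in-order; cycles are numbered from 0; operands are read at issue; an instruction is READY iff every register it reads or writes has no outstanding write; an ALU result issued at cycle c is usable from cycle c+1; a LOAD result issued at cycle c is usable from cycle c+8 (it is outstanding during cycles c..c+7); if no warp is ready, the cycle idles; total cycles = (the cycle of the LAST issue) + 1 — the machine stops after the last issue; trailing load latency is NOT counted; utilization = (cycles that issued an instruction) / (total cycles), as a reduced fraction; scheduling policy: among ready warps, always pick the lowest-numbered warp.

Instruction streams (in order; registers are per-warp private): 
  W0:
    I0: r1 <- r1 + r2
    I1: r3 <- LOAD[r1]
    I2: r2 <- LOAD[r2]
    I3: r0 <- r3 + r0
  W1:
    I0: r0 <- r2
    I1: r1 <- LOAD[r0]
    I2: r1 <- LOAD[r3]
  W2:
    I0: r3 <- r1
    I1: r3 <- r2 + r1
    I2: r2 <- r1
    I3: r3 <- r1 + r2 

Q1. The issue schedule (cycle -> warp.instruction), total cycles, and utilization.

cycle 0: W0.I0
cycle 1: W0.I1
cycle 2: W0.I2
cycle 3: W1.I0
cycle 4: W1.I1
cycle 5: W2.I0
cycle 6: W2.I1
cycle 7: W2.I2
cycle 8: W2.I3
cycle 9: W0.I3
cycle 10: idle
cycle 11: idle
cycle 12: W1.I2

Answer: 13 cycles, utilization 11/13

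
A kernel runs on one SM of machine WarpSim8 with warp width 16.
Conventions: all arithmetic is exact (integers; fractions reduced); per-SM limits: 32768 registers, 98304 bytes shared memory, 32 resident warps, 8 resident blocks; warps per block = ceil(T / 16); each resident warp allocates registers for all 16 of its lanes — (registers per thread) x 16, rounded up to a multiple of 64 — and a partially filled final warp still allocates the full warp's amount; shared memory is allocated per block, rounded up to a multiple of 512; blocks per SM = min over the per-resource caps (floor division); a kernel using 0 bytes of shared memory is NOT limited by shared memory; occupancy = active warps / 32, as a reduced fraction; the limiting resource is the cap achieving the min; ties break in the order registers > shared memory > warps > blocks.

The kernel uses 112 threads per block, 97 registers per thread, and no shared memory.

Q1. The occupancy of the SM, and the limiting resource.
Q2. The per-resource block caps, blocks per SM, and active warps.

Answer: occupancy 7/16, limited by registers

registers: 2 blocks
shared memory: no limit (kernel uses none)
warps: 4 blocks
blocks: 8 blocks

Answer: 2 blocks, 14 active warps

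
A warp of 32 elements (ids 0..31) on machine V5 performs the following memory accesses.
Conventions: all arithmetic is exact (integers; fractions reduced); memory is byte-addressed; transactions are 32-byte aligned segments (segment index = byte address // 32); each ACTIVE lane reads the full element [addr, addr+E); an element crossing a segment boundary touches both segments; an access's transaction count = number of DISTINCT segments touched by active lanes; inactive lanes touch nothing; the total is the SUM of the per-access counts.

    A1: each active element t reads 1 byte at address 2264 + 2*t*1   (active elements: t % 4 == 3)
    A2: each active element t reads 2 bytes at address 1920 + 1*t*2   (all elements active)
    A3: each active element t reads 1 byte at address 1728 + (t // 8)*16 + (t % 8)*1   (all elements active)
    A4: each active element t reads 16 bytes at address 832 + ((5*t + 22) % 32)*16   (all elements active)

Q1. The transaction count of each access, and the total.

A1: 3 transactions
A2: 2 transactions
A3: 2 transactions
A4: 16 transactions

Answer: 3,2,2,16; total 23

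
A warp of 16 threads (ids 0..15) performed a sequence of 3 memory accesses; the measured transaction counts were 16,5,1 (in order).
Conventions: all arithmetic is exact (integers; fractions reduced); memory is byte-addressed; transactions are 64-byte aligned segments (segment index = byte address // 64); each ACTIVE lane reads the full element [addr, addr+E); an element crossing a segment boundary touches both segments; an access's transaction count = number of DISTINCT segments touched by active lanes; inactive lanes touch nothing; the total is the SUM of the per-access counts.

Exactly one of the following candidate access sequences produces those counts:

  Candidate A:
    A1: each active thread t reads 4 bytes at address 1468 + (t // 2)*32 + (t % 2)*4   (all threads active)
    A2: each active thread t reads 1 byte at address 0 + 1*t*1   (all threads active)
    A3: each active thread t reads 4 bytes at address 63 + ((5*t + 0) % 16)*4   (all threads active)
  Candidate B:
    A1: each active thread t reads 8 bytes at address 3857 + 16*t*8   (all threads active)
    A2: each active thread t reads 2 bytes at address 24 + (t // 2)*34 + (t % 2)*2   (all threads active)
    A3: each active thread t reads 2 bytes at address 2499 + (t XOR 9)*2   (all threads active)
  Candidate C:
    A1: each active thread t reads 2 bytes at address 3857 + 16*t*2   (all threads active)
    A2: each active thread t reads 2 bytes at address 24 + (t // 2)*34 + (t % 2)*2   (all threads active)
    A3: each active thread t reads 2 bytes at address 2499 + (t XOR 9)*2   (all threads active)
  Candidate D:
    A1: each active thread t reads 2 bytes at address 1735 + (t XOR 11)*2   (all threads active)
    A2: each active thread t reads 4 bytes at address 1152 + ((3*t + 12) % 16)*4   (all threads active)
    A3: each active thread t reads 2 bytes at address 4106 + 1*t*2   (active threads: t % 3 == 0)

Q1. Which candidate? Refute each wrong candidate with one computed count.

A: A1 gives 5 transactions, not 16
C: A1 gives 8 transactions, not 16
D: A1 gives 1 transaction, not 16
B: all counts match (16,5,1)

Answer: B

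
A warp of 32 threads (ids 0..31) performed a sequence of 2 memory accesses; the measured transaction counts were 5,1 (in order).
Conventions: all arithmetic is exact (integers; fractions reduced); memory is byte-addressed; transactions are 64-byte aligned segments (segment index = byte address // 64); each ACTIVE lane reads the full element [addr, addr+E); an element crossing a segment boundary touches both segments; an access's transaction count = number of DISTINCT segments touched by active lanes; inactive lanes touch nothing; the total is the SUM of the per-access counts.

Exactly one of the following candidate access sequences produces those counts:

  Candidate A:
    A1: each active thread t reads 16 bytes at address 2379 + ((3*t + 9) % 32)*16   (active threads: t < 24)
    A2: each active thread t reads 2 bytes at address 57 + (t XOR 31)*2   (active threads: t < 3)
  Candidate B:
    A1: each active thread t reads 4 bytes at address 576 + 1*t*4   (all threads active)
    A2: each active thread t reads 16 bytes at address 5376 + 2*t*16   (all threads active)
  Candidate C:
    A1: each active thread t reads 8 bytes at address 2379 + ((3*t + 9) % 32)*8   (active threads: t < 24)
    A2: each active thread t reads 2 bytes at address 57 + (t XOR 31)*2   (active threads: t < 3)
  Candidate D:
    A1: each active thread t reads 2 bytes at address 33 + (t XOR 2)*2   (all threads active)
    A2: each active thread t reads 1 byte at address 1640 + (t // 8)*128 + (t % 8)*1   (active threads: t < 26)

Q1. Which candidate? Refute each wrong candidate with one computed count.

A: A1 gives 9 transactions, not 5
B: A1 gives 2 transactions, not 5
D: A1 gives 2 transactions, not 5
C: all counts match (5,1)

Answer: C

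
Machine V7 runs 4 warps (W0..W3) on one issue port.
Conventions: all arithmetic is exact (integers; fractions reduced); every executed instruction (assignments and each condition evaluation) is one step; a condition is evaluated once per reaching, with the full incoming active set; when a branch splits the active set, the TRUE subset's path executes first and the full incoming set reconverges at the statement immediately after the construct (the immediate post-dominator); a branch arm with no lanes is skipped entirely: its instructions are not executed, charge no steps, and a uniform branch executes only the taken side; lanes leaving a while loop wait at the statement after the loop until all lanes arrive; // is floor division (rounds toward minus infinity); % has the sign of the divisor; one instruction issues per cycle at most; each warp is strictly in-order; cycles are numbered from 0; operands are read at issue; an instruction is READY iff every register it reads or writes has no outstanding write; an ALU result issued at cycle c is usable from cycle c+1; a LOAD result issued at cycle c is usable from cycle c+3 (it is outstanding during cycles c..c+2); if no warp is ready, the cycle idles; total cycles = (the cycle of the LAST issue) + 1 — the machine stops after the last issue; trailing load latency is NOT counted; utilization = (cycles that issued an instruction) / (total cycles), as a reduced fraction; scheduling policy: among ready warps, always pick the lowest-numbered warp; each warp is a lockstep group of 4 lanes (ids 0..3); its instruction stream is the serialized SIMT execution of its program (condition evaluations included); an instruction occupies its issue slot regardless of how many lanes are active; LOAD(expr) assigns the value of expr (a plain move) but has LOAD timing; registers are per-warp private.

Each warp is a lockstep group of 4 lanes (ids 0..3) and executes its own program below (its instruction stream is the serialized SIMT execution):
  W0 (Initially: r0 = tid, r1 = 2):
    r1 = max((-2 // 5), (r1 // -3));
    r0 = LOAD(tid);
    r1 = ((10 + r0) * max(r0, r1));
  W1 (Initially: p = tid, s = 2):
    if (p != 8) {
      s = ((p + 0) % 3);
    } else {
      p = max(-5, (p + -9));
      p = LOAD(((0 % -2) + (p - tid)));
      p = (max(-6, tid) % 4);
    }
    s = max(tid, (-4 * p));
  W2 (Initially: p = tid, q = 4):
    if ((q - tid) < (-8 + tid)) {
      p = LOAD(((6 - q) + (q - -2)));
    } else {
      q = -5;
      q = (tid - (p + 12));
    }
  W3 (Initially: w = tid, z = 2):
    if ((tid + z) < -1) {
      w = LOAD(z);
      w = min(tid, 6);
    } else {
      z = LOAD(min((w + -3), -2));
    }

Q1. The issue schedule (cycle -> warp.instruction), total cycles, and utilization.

cycle 0: W0.I0
cycle 1: W0.I1
cycle 2: W1.I0
cycle 3: W1.I1
cycle 4: W0.I2
cycle 5: W1.I2
cycle 6: W2.I0
cycle 7: W2.I1
cycle 8: W2.I2
cycle 9: W3.I0
cycle 10: W3.I1

Answer: 11 cycles, utilization 1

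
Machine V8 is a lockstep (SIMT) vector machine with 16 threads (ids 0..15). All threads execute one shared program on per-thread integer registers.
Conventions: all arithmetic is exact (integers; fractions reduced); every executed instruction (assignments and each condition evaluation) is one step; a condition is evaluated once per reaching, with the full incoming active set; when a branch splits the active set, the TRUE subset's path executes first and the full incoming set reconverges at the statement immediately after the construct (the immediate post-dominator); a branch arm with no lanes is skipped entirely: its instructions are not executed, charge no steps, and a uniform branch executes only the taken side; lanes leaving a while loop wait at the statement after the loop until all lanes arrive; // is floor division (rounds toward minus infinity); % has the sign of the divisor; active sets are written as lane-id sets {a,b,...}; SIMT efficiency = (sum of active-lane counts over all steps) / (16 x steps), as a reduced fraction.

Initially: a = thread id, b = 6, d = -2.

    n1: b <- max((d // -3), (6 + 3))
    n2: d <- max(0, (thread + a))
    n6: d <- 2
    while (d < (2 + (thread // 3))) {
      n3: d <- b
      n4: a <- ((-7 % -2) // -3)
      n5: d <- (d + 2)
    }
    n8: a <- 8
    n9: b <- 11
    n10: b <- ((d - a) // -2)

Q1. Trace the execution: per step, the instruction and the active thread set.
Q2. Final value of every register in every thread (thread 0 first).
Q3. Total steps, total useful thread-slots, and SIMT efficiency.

step 0: b <- max((d // -3), (6 + 3)) {0,1,2,3,4,5,6,7,8,9,10,11,12,13,14,15}
step 1: d <- max(0, (thread + a))    {0,1,2,3,4,5,6,7,8,9,10,11,12,13,14,15}
step 2: d <- 2                       {0,1,2,3,4,5,6,7,8,9,10,11,12,13,14,15}
step 3: eval (d < (2 + (thread // 3))) {0,1,2,3,4,5,6,7,8,9,10,11,12,13,14,15}
step 4: d <- b                       {3,4,5,6,7,8,9,10,11,12,13,14,15}
step 5: a <- ((-7 % -2) // -3)       {3,4,5,6,7,8,9,10,11,12,13,14,15}
step 6: d <- (d + 2)                 {3,4,5,6,7,8,9,10,11,12,13,14,15}
step 7: eval (d < (2 + (thread // 3))) {3,4,5,6,7,8,9,10,11,12,13,14,15}
step 8: a <- 8                       {0,1,2,3,4,5,6,7,8,9,10,11,12,13,14,15}
step 9: b <- 11                      {0,1,2,3,4,5,6,7,8,9,10,11,12,13,14,15}
step 10: b <- ((d - a) // -2)         {0,1,2,3,4,5,6,7,8,9,10,11,12,13,14,15}

Answer: 11 steps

a: 8,8,8,8,8,8,8,8,8,8,8,8,8,8,8,8
b: 3,3,3,-2,-2,-2,-2,-2,-2,-2,-2,-2,-2,-2,-2,-2
d: 2,2,2,11,11,11,11,11,11,11,11,11,11,11,11,11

steps = 11; useful = 164; efficiency = 164/176 = 41/44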